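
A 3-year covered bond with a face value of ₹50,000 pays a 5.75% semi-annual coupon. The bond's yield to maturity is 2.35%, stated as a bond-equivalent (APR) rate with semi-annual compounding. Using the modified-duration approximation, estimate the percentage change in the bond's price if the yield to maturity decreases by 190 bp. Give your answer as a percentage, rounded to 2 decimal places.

Periodic yield y = 0.01175. Modified duration first:
  t   CF        PV=CF/(1+0.01175)^t    t·PV
  1     1,437.50     1,420.8055     1,420.8055
  2     1,437.50     1,404.3050     2,808.6099
  3     1,437.50     1,387.9960     4,163.9880
  4     1,437.50     1,371.8765     5,487.5058
  5     1,437.50     1,355.9441     6,779.7205
  6    51,437.50    47,955.7375   287,734.4249
  Σ                 54,896.6645   308,395.0547
P = 54,896.6645; D_Mac = 5.61774 half-year periods = 2.80887 yrs; D_mod = 2.80887/(1+0.01175) = 2.77625 yrs.
ΔP/P ≈ -D_mod · Δy = -2.77625 × (-0.019) = +0.052749 = +5.2749%.

+5.27%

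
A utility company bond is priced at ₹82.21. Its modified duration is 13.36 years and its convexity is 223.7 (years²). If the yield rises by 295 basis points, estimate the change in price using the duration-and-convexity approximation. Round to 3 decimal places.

Duration effect: -D_mod·Δy = -13.36 × (+0.0295) = -0.394120
Convexity effect: ½·C·(Δy)² = 0.5 × 223.7 × (0.0295)² = +0.0973374625
ΔP/P ≈ -0.394120 + 0.0973374625 = -0.2967825375
ΔP ≈ 82.21 × (-0.2967825375) = -24.398492407875.

-₹24.398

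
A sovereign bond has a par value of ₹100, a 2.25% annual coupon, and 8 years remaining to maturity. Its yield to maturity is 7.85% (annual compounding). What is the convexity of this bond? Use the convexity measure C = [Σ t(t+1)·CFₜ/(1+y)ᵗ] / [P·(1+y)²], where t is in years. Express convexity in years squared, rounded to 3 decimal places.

54.316

With y = 0.0785:
  t   CF        PV=CF/(1+0.0785)^t    t·PV        t(t+1)·PV
  1         2.25         2.0862         2.0862           4.1725
  2         2.25         1.9344         3.8688          11.6063
  3         2.25         1.7936         5.3808          21.5230
  4         2.25         1.6630         6.6521          33.2607
  5         2.25         1.5420         7.7100          46.2597
  6         2.25         1.4298         8.5785          60.0497
  7         2.25         1.3257         9.2798          74.2386
  8       102.25        55.8602       446.8812       4,021.9310
  Σ                     67.6348       490.4374       4,273.0415
P = 67.6348.
Convexity = Σ t(t+1)·PV / [P·(1+y)²] = 4,273.0415 / (67.6348 × 1.163162) = 54.31583.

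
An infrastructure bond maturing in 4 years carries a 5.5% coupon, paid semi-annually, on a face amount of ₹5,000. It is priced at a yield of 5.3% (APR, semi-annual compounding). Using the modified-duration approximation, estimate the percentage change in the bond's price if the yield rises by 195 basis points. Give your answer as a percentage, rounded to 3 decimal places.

Periodic yield y = 0.0265. Modified duration first:
  t   CF        PV=CF/(1+0.0265)^t    t·PV
  1       137.50       133.9503       133.9503
  2       137.50       130.4923       260.9845
  3       137.50       127.1235       381.3705
  4       137.50       123.8417       495.3668
  5       137.50       120.6446       603.2231
  6       137.50       117.5301       705.1804
  7       137.50       114.4959       801.4715
  8     5,137.50     4,167.5441    33,340.3529
  Σ                  5,035.6225    36,721.8999
P = 5,035.6225; D_Mac = 7.29243 half-year periods = 3.64621 yrs; D_mod = 3.64621/(1+0.0265) = 3.55208 yrs.
ΔP/P ≈ -D_mod · Δy = -3.55208 × (+0.0195) = -0.069266 = -6.9266%.

-6.927%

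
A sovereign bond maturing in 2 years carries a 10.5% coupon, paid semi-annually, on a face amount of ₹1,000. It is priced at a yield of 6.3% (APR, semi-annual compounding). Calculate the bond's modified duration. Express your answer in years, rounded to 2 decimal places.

Periodic yield y = 0.0315. First find Macaulay duration:
  t   CF        PV=CF/(1+0.0315)^t    t·PV
  1        52.50        50.8968        50.8968
  2        52.50        49.3425        98.6849
  3        52.50        47.8356       143.5069
  4     1,052.50       929.7050     3,718.8201
  Σ                  1,077.7799     4,011.9087
P = 1,077.7799; Macaulay duration = 4,011.9087 / 1,077.7799 = 3.72238 half-year periods = 1.86119 years.
Modified duration = D_Mac / (1 + y) = 1.86119 / 1.0315 = 1.80435 years.

1.80 years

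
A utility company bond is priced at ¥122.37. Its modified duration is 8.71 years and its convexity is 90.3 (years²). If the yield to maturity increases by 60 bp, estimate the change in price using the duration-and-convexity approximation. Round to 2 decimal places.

-¥6.20

Duration effect: -D_mod·Δy = -8.71 × (+0.006) = -0.052260
Convexity effect: ½·C·(Δy)² = 0.5 × 90.3 × (0.006)² = +0.0016254
ΔP/P ≈ -0.052260 + 0.0016254 = -0.0506346
ΔP ≈ 122.37 × (-0.0506346) = -6.196156002.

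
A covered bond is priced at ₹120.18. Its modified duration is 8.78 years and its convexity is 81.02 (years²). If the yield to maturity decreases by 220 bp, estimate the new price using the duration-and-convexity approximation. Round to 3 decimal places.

Duration effect: -D_mod·Δy = -8.78 × (-0.022) = +0.193160
Convexity effect: ½·C·(Δy)² = 0.5 × 81.02 × (-0.022)² = +0.01960684
ΔP/P ≈ +0.193160 + 0.01960684 = +0.21276684
New price ≈ 120.18 × (1 + 0.21276684) = 145.7503188312.

₹145.750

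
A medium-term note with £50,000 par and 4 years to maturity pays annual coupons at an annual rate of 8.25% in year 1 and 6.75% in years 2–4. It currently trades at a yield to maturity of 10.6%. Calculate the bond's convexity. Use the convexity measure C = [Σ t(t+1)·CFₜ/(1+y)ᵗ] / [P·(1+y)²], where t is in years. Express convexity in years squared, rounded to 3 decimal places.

14.049

With y = 0.106:
  t   CF        PV=CF/(1+0.106)^t    t·PV        t(t+1)·PV
  1     4,125.00     3,729.6564     3,729.6564       7,459.3128
  2     3,375.00     2,759.0751     5,518.1502      16,554.4507
  3     3,375.00     2,494.6430     7,483.9289      29,935.7155
  4    53,375.00    35,671.1721   142,684.6885     713,423.4426
  Σ                 44,654.5466   159,416.4240     767,372.9215
P = 44,654.5466.
Convexity = Σ t(t+1)·PV / [P·(1+y)²] = 767,372.9215 / (44,654.5466 × 1.223236) = 14.04852.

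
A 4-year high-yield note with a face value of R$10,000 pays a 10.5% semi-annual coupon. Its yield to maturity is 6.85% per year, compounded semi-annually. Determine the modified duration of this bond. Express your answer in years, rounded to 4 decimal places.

3.2960 years

Periodic yield y = 0.03425. First find Macaulay duration:
  t   CF        PV=CF/(1+0.03425)^t    t·PV
  1       525.00       507.6142       507.6142
  2       525.00       490.8042       981.6083
  3       525.00       474.5508     1,423.6524
  4       525.00       458.8357     1,835.3427
  5       525.00       443.6410     2,218.2049
  6       525.00       428.9495     2,573.6968
  7       525.00       414.7445     2,903.2112
  8    10,525.00     8,039.2932    64,314.3456
  Σ                 11,258.4330    76,757.6762
P = 11,258.4330; Macaulay duration = 76,757.6762 / 11,258.4330 = 6.81779 half-year periods = 3.40890 years.
Modified duration = D_Mac / (1 + y) = 3.40890 / 1.03425 = 3.29601 years.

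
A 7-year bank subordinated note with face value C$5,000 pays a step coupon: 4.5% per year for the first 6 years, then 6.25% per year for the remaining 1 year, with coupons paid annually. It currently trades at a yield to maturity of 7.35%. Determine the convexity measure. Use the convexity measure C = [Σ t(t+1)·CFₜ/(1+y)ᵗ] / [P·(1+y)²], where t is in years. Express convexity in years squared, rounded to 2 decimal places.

40.24

With y = 0.0735:
  t   CF        PV=CF/(1+0.0735)^t    t·PV        t(t+1)·PV
  1       225.00       209.5948       209.5948         419.1896
  2       225.00       195.2443       390.4887       1,171.4660
  3       225.00       181.8764       545.6292       2,182.5169
  4       225.00       169.4238       677.6951       3,388.4753
  5       225.00       157.8237       789.1186       4,734.7116
  6       225.00       147.0179       882.1074       6,174.7519
  7     5,312.50     3,233.5874    22,635.1117     181,080.8935
  Σ                  4,294.5683    26,129.7454     199,152.0047
P = 4,294.5683.
Convexity = Σ t(t+1)·PV / [P·(1+y)²] = 199,152.0047 / (4,294.5683 × 1.152402) = 40.24029.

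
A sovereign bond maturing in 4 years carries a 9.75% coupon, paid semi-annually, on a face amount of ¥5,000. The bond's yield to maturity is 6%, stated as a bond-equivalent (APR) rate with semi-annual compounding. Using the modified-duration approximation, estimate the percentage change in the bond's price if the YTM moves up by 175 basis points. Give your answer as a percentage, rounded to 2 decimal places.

-5.86%

Periodic yield y = 0.03. Modified duration first:
  t   CF        PV=CF/(1+0.03)^t    t·PV
  1       243.75       236.6505       236.6505
  2       243.75       229.7578       459.5155
  3       243.75       223.0658       669.1973
  4       243.75       216.5687       866.2749
  5       243.75       210.2609     1,051.3045
  6       243.75       204.1368     1,224.8207
  7       243.75       198.1911     1,387.3374
  8     5,243.75     4,139.4647    33,115.7174
  Σ                  5,658.0961    39,010.8182
P = 5,658.0961; D_Mac = 6.89469 half-year periods = 3.44734 yrs; D_mod = 3.44734/(1+0.03) = 3.34694 yrs.
ΔP/P ≈ -D_mod · Δy = -3.34694 × (+0.0175) = -0.058571 = -5.8571%.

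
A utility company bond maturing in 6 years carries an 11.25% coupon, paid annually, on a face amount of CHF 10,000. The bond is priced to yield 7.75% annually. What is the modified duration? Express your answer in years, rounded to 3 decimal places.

Periodic yield y = 0.0775. First find Macaulay duration:
  t   CF        PV=CF/(1+0.0775)^t    t·PV
  1     1,125.00     1,044.0835     1,044.0835
  2     1,125.00       968.9870     1,937.9741
  3     1,125.00       899.2919     2,697.8757
  4     1,125.00       834.6097     3,338.4386
  5     1,125.00       774.5797     3,872.8987
  6    11,125.00     7,108.8008    42,652.8050
  Σ                 11,630.3527    55,544.0756
P = 11,630.3527; Macaulay duration = 55,544.0756 / 11,630.3527 = 4.77579 years.
Modified duration = D_Mac / (1 + y) = 4.77579 / 1.0775 = 4.43228 years.

4.432 years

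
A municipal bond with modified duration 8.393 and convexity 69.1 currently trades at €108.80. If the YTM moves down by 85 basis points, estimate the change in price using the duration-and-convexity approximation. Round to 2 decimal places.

Duration effect: -D_mod·Δy = -8.393 × (-0.0085) = +0.0713405
Convexity effect: ½·C·(Δy)² = 0.5 × 69.1 × (-0.0085)² = +0.0024962375
ΔP/P ≈ +0.0713405 + 0.0024962375 = +0.0738367375
ΔP ≈ 108.80 × (+0.0738367375) = +8.03343704.

+€8.03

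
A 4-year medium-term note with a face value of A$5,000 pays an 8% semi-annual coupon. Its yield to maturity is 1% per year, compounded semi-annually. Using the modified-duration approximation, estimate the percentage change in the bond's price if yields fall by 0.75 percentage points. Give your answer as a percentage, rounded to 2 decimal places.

+2.66%

Periodic yield y = 0.005. Modified duration first:
  t   CF        PV=CF/(1+0.005)^t    t·PV
  1       200.00       199.0050       199.0050
  2       200.00       198.0149       396.0298
  3       200.00       197.0298       591.0893
  4       200.00       196.0495       784.1980
  5       200.00       195.0741       975.3707
  6       200.00       194.1036     1,164.6217
  7       200.00       193.1379     1,351.9655
  8     5,200.00     4,996.6031    39,972.8245
  Σ                  6,369.0179    45,435.1044
P = 6,369.0179; D_Mac = 7.13377 half-year periods = 3.56688 yrs; D_mod = 3.56688/(1+0.005) = 3.54914 yrs.
ΔP/P ≈ -D_mod · Δy = -3.54914 × (-0.0075) = +0.026619 = +2.6619%.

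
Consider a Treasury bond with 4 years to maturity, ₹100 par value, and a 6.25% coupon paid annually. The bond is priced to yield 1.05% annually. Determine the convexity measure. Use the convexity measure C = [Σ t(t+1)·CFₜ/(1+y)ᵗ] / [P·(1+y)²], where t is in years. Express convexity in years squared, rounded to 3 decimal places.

17.588

With y = 0.0105:
  t   CF        PV=CF/(1+0.0105)^t    t·PV        t(t+1)·PV
  1         6.25         6.1851         6.1851          12.3701
  2         6.25         6.1208        12.2416          36.7247
  3         6.25         6.0572        18.1716          72.6863
  4       106.25       101.9022       407.6089       2,038.0445
  Σ                    120.2653       444.2071       2,159.8256
P = 120.2653.
Convexity = Σ t(t+1)·PV / [P·(1+y)²] = 2,159.8256 / (120.2653 × 1.021110) = 17.58757.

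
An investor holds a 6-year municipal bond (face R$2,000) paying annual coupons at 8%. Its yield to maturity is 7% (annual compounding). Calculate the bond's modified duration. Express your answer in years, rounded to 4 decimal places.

4.6901 years

Periodic yield y = 0.07. First find Macaulay duration:
  t   CF        PV=CF/(1+0.07)^t    t·PV
  1       160.00       149.5327       149.5327
  2       160.00       139.7502       279.5004
  3       160.00       130.6077       391.8230
  4       160.00       122.0632       488.2529
  5       160.00       114.0778       570.3889
  6     2,160.00     1,439.2992     8,635.7952
  Σ                  2,095.3308    10,515.2932
P = 2,095.3308; Macaulay duration = 10,515.2932 / 2,095.3308 = 5.01844 years.
Modified duration = D_Mac / (1 + y) = 5.01844 / 1.07 = 4.69013 years.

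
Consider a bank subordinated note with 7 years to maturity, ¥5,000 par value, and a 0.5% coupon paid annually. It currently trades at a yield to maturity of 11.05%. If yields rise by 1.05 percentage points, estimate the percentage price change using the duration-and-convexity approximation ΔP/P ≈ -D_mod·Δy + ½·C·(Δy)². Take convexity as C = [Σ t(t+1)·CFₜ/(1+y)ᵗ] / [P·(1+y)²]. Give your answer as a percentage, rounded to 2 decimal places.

With y = 0.1105:
  t   CF        PV=CF/(1+0.1105)^t    t·PV        t(t+1)·PV
  1        25.00        22.5124        22.5124          45.0248
  2        25.00        20.2723        40.5446         121.6338
  3        25.00        18.2551        54.7653         219.0613
  4        25.00        16.4386        65.7545         328.7727
  5        25.00        14.8029        74.0146         444.0874
  6        25.00        13.3300        79.9797         559.8580
  7     5,025.00     2,412.7156    16,889.0090     135,112.0716
  Σ                  2,518.3268    17,226.5801     136,830.5095
P = 2,518.3268; D_Mac = 6.84049 yrs; D_mod = 6.15983 yrs; C = 44.05891.
Duration effect: -6.15983 × (+0.0105) = -0.064678
Convexity effect: 0.5 × 44.05891 × (0.0105)² = +0.0024287
ΔP/P ≈ -0.064678 + 0.0024287 = -0.062249 = -6.2249%.

-6.22%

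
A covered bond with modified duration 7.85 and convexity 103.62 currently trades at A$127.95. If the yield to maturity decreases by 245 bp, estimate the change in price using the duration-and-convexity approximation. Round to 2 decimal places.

+A$28.59

Duration effect: -D_mod·Δy = -7.85 × (-0.0245) = +0.192325
Convexity effect: ½·C·(Δy)² = 0.5 × 103.62 × (-0.0245)² = +0.0310989525
ΔP/P ≈ +0.192325 + 0.0310989525 = +0.2234239525
ΔP ≈ 127.95 × (+0.2234239525) = +28.587094722375.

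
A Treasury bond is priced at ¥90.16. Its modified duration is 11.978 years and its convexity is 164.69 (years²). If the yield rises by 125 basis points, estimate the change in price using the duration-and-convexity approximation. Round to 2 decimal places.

Duration effect: -D_mod·Δy = -11.978 × (+0.0125) = -0.149725
Convexity effect: ½·C·(Δy)² = 0.5 × 164.69 × (0.0125)² = +0.01286640625
ΔP/P ≈ -0.149725 + 0.01286640625 = -0.13685859375
ΔP ≈ 90.16 × (-0.13685859375) = -12.3391708125.

-¥12.34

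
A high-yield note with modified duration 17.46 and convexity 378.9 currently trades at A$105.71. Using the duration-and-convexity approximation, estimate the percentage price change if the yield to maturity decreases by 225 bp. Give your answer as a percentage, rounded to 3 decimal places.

Duration effect: -D_mod·Δy = -17.46 × (-0.0225) = +0.392850
Convexity effect: ½·C·(Δy)² = 0.5 × 378.9 × (-0.0225)² = +0.0959090625
ΔP/P ≈ +0.392850 + 0.0959090625 = +0.4887590625
= +48.87590625%.

+48.876%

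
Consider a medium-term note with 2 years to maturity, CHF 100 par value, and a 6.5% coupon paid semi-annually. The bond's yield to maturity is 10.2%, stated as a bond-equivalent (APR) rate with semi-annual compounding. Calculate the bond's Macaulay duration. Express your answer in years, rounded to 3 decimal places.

Periodic yield y = 0.051. Discount each cash flow and weight by its period:
  t   CF        PV=CF/(1+0.051)^t    t·PV
  1         3.25         3.0923         3.0923
  2         3.25         2.9422         5.8845
  3         3.25         2.7995         8.3984
  4       103.25        84.6212       338.4848
  Σ                     93.4552       355.8600
Price P = Σ PV = 93.4552.
Macaulay duration = Σ(t·PV) / P = 355.8600 / 93.4552 = 3.80781 half-year periods.
In years: 3.80781 / 2 = 1.90391 years.

1.904 years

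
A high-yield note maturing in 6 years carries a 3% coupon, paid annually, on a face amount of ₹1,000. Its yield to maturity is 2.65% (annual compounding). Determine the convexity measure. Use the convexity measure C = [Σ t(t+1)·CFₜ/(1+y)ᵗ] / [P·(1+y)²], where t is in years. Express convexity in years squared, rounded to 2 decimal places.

With y = 0.0265:
  t   CF        PV=CF/(1+0.0265)^t    t·PV        t(t+1)·PV
  1        30.00        29.2255        29.2255          58.4510
  2        30.00        28.4710        56.9421         170.8262
  3        30.00        27.7360        83.2081         332.8324
  4        30.00        27.0200       108.0800         540.4001
  5        30.00        26.3225       131.6123         789.6738
  6     1,030.00       880.4070     5,282.4422      36,977.0953
  Σ                  1,019.1821     5,691.5102      38,869.2790
P = 1,019.1821.
Convexity = Σ t(t+1)·PV / [P·(1+y)²] = 38,869.2790 / (1,019.1821 × 1.053702) = 36.19402.

36.19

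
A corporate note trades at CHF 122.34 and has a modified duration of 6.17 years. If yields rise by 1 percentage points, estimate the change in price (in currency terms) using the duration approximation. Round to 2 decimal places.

-CHF 7.55

Duration approximation: ΔP/P ≈ -D_mod · Δy = -6.17 × (+0.01) = -0.061700.
ΔP ≈ 122.34 × (-0.061700) = -7.548378.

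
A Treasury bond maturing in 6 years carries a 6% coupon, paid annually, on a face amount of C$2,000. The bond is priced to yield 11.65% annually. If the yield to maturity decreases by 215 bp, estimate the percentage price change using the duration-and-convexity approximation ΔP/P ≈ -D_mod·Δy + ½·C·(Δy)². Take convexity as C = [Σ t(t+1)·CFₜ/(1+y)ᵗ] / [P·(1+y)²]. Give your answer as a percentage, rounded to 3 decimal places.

With y = 0.1165:
  t   CF        PV=CF/(1+0.1165)^t    t·PV        t(t+1)·PV
  1       120.00       107.4787       107.4787         214.9575
  2       120.00        96.2640       192.5280         577.5839
  3       120.00        86.2194       258.6582       1,034.6330
  4       120.00        77.2229       308.8918       1,544.4588
  5       120.00        69.1652       345.8260       2,074.9559
  6     2,120.00     1,094.4187     6,566.5121      45,965.5845
  Σ                  1,530.7689     7,779.8947      51,412.1734
P = 1,530.7689; D_Mac = 5.08234 yrs; D_mod = 4.55203 yrs; C = 26.94256.
Duration effect: -4.55203 × (-0.0215) = +0.097869
Convexity effect: 0.5 × 26.94256 × (-0.0215)² = +0.0062271
ΔP/P ≈ +0.097869 + 0.0062271 = +0.104096 = +10.4096%.

+10.410%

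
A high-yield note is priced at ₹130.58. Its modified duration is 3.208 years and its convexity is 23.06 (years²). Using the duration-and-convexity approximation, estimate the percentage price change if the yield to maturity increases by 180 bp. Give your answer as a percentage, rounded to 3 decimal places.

-5.401%

Duration effect: -D_mod·Δy = -3.208 × (+0.018) = -0.057744
Convexity effect: ½·C·(Δy)² = 0.5 × 23.06 × (0.018)² = +0.00373572
ΔP/P ≈ -0.057744 + 0.00373572 = -0.05400828
= -5.400828%.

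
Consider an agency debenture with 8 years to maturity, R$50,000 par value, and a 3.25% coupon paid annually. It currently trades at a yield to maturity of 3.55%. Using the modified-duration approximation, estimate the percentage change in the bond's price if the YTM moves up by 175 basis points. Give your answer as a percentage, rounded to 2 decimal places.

Periodic yield y = 0.0355. Modified duration first:
  t   CF        PV=CF/(1+0.0355)^t    t·PV
  1     1,625.00     1,569.2902     1,569.2902
  2     1,625.00     1,515.4903     3,030.9806
  3     1,625.00     1,463.5348     4,390.6044
  4     1,625.00     1,413.3605     5,653.4420
  5     1,625.00     1,364.9063     6,824.5317
  6     1,625.00     1,318.1133     7,908.6799
  7     1,625.00     1,272.9245     8,910.4714
  8    51,625.00    39,053.4350   312,427.4800
  Σ                 48,971.0549   350,715.4802
P = 48,971.0549; D_Mac = 7.16169 yrs; D_mod = 7.16169/(1+0.0355) = 6.91617 yrs.
ΔP/P ≈ -D_mod · Δy = -6.91617 × (+0.0175) = -0.121033 = -12.1033%.

-12.10%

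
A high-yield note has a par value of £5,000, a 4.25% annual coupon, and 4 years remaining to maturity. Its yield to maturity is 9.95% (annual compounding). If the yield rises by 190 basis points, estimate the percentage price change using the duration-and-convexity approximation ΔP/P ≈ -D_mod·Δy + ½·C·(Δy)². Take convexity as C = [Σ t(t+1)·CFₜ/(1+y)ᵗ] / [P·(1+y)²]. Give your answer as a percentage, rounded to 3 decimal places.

With y = 0.0995:
  t   CF        PV=CF/(1+0.0995)^t    t·PV        t(t+1)·PV
  1       212.50       193.2697       193.2697         386.5393
  2       212.50       175.7796       351.5592       1,054.6776
  3       212.50       159.8723       479.6169       1,918.4676
  4     5,212.50     3,566.6881    14,266.7524      71,333.7621
  Σ                  4,095.6097    15,291.1982      74,693.4466
P = 4,095.6097; D_Mac = 3.73356 yrs; D_mod = 3.39569 yrs; C = 15.08598.
Duration effect: -3.39569 × (+0.019) = -0.064518
Convexity effect: 0.5 × 15.08598 × (0.019)² = +0.0027230
ΔP/P ≈ -0.064518 + 0.0027230 = -0.061795 = -6.1795%.

-6.180%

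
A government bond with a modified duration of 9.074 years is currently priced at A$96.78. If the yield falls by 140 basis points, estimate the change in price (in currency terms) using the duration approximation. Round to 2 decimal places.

+A$12.29

Duration approximation: ΔP/P ≈ -D_mod · Δy = -9.074 × (-0.014) = +0.127036.
ΔP ≈ 96.78 × (+0.127036) = +12.29454408.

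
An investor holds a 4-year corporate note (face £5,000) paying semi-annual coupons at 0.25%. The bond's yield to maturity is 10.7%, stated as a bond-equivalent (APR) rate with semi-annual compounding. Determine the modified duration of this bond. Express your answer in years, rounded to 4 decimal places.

Periodic yield y = 0.0535. First find Macaulay duration:
  t   CF        PV=CF/(1+0.0535)^t    t·PV
  1         6.25         5.9326         5.9326
  2         6.25         5.6313        11.2627
  3         6.25         5.3454        16.0361
  4         6.25         5.0739        20.2956
  5         6.25         4.8162        24.0812
  6         6.25         4.5716        27.4299
  7         6.25         4.3395        30.3764
  8     5,006.25     3,299.4094    26,395.2756
  Σ                  3,335.1200    26,530.6900
P = 3,335.1200; Macaulay duration = 26,530.6900 / 3,335.1200 = 7.95494 half-year periods = 3.97747 years.
Modified duration = D_Mac / (1 + y) = 3.97747 / 1.0535 = 3.77548 years.

3.7755 years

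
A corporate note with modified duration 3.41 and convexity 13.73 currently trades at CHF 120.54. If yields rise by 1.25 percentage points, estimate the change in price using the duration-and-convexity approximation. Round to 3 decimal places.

-CHF 5.009

Duration effect: -D_mod·Δy = -3.41 × (+0.0125) = -0.042625
Convexity effect: ½·C·(Δy)² = 0.5 × 13.73 × (0.0125)² = +0.00107265625
ΔP/P ≈ -0.042625 + 0.00107265625 = -0.04155234375
ΔP ≈ 120.54 × (-0.04155234375) = -5.008719515625.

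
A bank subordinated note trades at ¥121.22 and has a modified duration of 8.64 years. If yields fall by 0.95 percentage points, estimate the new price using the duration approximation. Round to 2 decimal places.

Duration approximation: ΔP/P ≈ -D_mod · Δy = -8.64 × (-0.0095) = +0.082080.
New price ≈ 121.22 × (1 + 0.082080) = 131.1697376.

¥131.17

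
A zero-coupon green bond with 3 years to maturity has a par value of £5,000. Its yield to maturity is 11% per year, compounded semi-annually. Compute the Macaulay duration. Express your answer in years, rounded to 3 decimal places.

3.000 years

A zero-coupon bond has a single cash flow at maturity, so its Macaulay duration equals its maturity: 3 years.
(Equivalently: 6 semi-annual periods ÷ 2 = 3 years.)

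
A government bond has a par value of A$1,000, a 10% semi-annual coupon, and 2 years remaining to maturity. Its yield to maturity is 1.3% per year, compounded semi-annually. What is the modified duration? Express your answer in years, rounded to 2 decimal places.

Periodic yield y = 0.0065. First find Macaulay duration:
  t   CF        PV=CF/(1+0.0065)^t    t·PV
  1        50.00        49.6771        49.6771
  2        50.00        49.3563        98.7126
  3        50.00        49.0375       147.1126
  4     1,050.00     1,023.1379     4,092.5517
  Σ                  1,171.2088     4,388.0540
P = 1,171.2088; Macaulay duration = 4,388.0540 / 1,171.2088 = 3.74660 half-year periods = 1.87330 years.
Modified duration = D_Mac / (1 + y) = 1.87330 / 1.0065 = 1.86120 years.

1.86 years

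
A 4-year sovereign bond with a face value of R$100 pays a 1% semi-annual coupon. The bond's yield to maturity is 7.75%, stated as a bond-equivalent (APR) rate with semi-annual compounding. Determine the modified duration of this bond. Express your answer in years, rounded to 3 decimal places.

Periodic yield y = 0.03875. First find Macaulay duration:
  t   CF        PV=CF/(1+0.03875)^t    t·PV
  1         0.50         0.4813         0.4813
  2         0.50         0.4634         0.9268
  3         0.50         0.4461         1.3383
  4         0.50         0.4295         1.7179
  5         0.50         0.4134         2.0672
  6         0.50         0.3980         2.3881
  7         0.50         0.3832         2.6822
  8       100.50        74.1443       593.1544
  Σ                     77.1592       604.7562
P = 77.1592; Macaulay duration = 604.7562 / 77.1592 = 7.83777 half-year periods = 3.91888 years.
Modified duration = D_Mac / (1 + y) = 3.91888 / 1.03875 = 3.77269 years.

3.773 years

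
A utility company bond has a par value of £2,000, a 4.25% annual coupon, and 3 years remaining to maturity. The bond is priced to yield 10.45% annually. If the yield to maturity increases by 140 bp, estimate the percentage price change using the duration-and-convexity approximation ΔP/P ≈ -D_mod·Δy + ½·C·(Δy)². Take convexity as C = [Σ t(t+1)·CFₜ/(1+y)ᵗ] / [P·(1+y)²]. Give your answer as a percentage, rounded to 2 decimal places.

-3.54%

With y = 0.1045:
  t   CF        PV=CF/(1+0.1045)^t    t·PV        t(t+1)·PV
  1        85.00        76.9579        76.9579         153.9158
  2        85.00        69.6767       139.3534         418.0601
  3     2,085.00     1,547.4225     4,642.2674      18,569.0696
  Σ                  1,694.0571     4,858.5787      19,141.0455
P = 1,694.0571; D_Mac = 2.86801 yrs; D_mod = 2.59666 yrs; C = 9.26203.
Duration effect: -2.59666 × (+0.014) = -0.036353
Convexity effect: 0.5 × 9.26203 × (0.014)² = +0.0009077
ΔP/P ≈ -0.036353 + 0.0009077 = -0.035446 = -3.5446%.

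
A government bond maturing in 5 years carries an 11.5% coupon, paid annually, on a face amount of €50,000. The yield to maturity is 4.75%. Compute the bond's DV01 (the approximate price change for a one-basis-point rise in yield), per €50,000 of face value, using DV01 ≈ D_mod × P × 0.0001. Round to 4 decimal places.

Periodic yield y = 0.0475.
  t   CF        PV=CF/(1+0.0475)^t    t·PV
  1     5,750.00     5,489.2601     5,489.2601
  2     5,750.00     5,240.3438    10,480.6876
  3     5,750.00     5,002.7149    15,008.1446
  4     5,750.00     4,775.8614    19,103.4458
  5    55,750.00    44,205.3378   221,026.6889
  Σ                 64,713.5180   271,108.2270
P = 64,713.5180; D_Mac = 4.18936 yrs; D_mod = 3.99939 yrs.
DV01 ≈ 3.99939 × 64,713.5180 × 0.0001 = 25.881454.

€25.8815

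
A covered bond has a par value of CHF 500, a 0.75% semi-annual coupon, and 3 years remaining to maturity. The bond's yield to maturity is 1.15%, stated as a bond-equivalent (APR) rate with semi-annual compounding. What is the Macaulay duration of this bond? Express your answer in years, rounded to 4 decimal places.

2.9719 years

Periodic yield y = 0.00575. Discount each cash flow and weight by its period:
  t   CF        PV=CF/(1+0.00575)^t    t·PV
  1        1.875         1.8643         1.8643
  2        1.875         1.8536         3.7072
  3        1.875         1.8430         5.5291
  4        1.875         1.8325         7.3300
  5        1.875         1.8220         9.1101
  6      501.875       484.9035     2,909.4210
  Σ                    494.1189     2,936.9616
Price P = Σ PV = 494.1189.
Macaulay duration = Σ(t·PV) / P = 2,936.9616 / 494.1189 = 5.94384 half-year periods.
In years: 5.94384 / 2 = 2.97192 years.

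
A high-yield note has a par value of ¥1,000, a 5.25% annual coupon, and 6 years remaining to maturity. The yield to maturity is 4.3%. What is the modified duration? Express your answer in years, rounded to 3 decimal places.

Periodic yield y = 0.043. First find Macaulay duration:
  t   CF        PV=CF/(1+0.043)^t    t·PV
  1        52.50        50.3356        50.3356
  2        52.50        48.2604        96.5207
  3        52.50        46.2707       138.8122
  4        52.50        44.3631       177.4525
  5        52.50        42.5342       212.6708
  6     1,052.50       817.5536     4,905.3218
  Σ                  1,049.3176     5,581.1136
P = 1,049.3176; Macaulay duration = 5,581.1136 / 1,049.3176 = 5.31880 years.
Modified duration = D_Mac / (1 + y) = 5.31880 / 1.043 = 5.09952 years.

5.100 years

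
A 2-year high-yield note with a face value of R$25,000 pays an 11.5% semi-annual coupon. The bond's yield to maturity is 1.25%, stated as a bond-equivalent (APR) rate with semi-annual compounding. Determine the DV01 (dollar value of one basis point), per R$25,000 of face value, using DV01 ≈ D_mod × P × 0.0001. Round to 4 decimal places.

R$5.5477

Periodic yield y = 0.00625.
  t   CF        PV=CF/(1+0.00625)^t    t·PV
  1     1,437.50     1,428.5714     1,428.5714
  2     1,437.50     1,419.6983     2,839.3966
  3     1,437.50     1,410.8803     4,232.6409
  4    26,437.50    25,786.7620   103,147.0478
  Σ                 30,045.9120   111,647.6568
P = 30,045.9120; D_Mac = 3.71590 half-year periods = 1.85795 yrs; D_mod = 1.84641 yrs.
DV01 ≈ 1.84641 × 30,045.9120 × 0.0001 = 5.547710.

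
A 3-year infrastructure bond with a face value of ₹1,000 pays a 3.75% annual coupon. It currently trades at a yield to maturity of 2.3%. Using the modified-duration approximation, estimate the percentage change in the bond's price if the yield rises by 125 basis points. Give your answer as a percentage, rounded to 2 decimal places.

-3.54%

Periodic yield y = 0.023. Modified duration first:
  t   CF        PV=CF/(1+0.023)^t    t·PV
  1        37.50        36.6569        36.6569
  2        37.50        35.8327        71.6655
  3     1,037.50       969.0835     2,907.2505
  Σ                  1,041.5731     3,015.5729
P = 1,041.5731; D_Mac = 2.89521 yrs; D_mod = 2.89521/(1+0.023) = 2.83012 yrs.
ΔP/P ≈ -D_mod · Δy = -2.83012 × (+0.0125) = -0.035376 = -3.5376%.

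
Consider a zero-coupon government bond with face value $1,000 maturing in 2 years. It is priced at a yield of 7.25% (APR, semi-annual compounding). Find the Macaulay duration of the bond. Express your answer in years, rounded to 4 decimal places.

2.0000 years

A zero-coupon bond has a single cash flow at maturity, so its Macaulay duration equals its maturity: 2 years.
(Equivalently: 4 semi-annual periods ÷ 2 = 2 years.)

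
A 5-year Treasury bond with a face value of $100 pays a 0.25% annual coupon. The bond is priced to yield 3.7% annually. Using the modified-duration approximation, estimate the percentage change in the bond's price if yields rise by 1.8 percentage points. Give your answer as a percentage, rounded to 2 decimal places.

-8.63%

Periodic yield y = 0.037. Modified duration first:
  t   CF        PV=CF/(1+0.037)^t    t·PV
  1         0.25         0.2411         0.2411
  2         0.25         0.2325         0.4650
  3         0.25         0.2242         0.6726
  4         0.25         0.2162         0.8647
  5       100.25        83.5970       417.9849
  Σ                     84.5109       420.2282
P = 84.5109; D_Mac = 4.97247 yrs; D_mod = 4.97247/(1+0.037) = 4.79506 yrs.
ΔP/P ≈ -D_mod · Δy = -4.79506 × (+0.018) = -0.086311 = -8.6311%.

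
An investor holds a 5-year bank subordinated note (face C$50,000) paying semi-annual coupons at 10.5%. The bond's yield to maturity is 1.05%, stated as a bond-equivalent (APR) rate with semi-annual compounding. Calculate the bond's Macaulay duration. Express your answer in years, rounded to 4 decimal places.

Periodic yield y = 0.00525. Discount each cash flow and weight by its period:
  t   CF        PV=CF/(1+0.00525)^t    t·PV
  1     2,625.00     2,611.2907     2,611.2907
  2     2,625.00     2,597.6530     5,195.3061
  3     2,625.00     2,584.0866     7,752.2598
  4     2,625.00     2,570.5910    10,282.3640
  5     2,625.00     2,557.1659    12,785.8293
  6     2,625.00     2,543.8109    15,262.8652
  7     2,625.00     2,530.5256    17,713.6792
  8     2,625.00     2,517.3097    20,138.4778
  9     2,625.00     2,504.1629    22,537.4658
  10   52,625.00    49,940.3166   499,403.1658
  Σ                 72,956.9129   613,682.7037
Price P = Σ PV = 72,956.9129.
Macaulay duration = Σ(t·PV) / P = 613,682.7037 / 72,956.9129 = 8.41158 half-year periods.
In years: 8.41158 / 2 = 4.20579 years.

4.2058 years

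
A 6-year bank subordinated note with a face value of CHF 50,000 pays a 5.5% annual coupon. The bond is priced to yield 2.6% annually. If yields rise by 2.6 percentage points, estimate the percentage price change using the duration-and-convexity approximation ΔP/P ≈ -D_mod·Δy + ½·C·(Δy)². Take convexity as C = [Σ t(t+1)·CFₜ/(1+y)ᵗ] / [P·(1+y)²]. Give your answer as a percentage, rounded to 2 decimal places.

With y = 0.026:
  t   CF        PV=CF/(1+0.026)^t    t·PV        t(t+1)·PV
  1     2,750.00     2,680.3119     2,680.3119       5,360.6238
  2     2,750.00     2,612.3898     5,224.7795      15,674.3385
  3     2,750.00     2,546.1888     7,638.5665      30,554.2662
  4     2,750.00     2,481.6655     9,926.6622      49,633.3109
  5     2,750.00     2,418.7773    12,093.8867      72,563.3200
  6    52,750.00    45,220.8061   271,324.8363   1,899,273.8543
  Σ                 57,960.1394   308,889.0431   2,073,059.7136
P = 57,960.1394; D_Mac = 5.32934 yrs; D_mod = 5.19428 yrs; C = 33.97721.
Duration effect: -5.19428 × (+0.026) = -0.135051
Convexity effect: 0.5 × 33.97721 × (0.026)² = +0.0114843
ΔP/P ≈ -0.135051 + 0.0114843 = -0.123567 = -12.3567%.

-12.36%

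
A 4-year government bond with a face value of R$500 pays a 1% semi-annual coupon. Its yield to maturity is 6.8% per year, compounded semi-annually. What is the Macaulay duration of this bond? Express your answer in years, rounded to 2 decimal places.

3.92 years

Periodic yield y = 0.034. Discount each cash flow and weight by its period:
  t   CF        PV=CF/(1+0.034)^t    t·PV
  1         2.50         2.4178         2.4178
  2         2.50         2.3383         4.6766
  3         2.50         2.2614         6.7842
  4         2.50         2.1870         8.7482
  5         2.50         2.1151        10.5757
  6         2.50         2.0456        12.2735
  7         2.50         1.9783        13.8482
  8       502.50       384.5668     3,076.5342
  Σ                    399.9103     3,135.8583
Price P = Σ PV = 399.9103.
Macaulay duration = Σ(t·PV) / P = 3,135.8583 / 399.9103 = 7.84140 half-year periods.
In years: 7.84140 / 2 = 3.92070 years.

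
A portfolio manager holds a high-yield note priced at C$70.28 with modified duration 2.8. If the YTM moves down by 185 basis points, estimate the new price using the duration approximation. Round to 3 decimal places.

C$73.921

Duration approximation: ΔP/P ≈ -D_mod · Δy = -2.8 × (-0.0185) = +0.051800.
New price ≈ 70.28 × (1 + 0.051800) = 73.920504.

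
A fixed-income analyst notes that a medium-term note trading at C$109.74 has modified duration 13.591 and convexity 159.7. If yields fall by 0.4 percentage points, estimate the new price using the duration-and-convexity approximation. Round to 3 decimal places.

Duration effect: -D_mod·Δy = -13.591 × (-0.004) = +0.054364
Convexity effect: ½·C·(Δy)² = 0.5 × 159.7 × (-0.004)² = +0.0012776
ΔP/P ≈ +0.054364 + 0.0012776 = +0.0556416
New price ≈ 109.74 × (1 + 0.0556416) = 115.846109184.

C$115.846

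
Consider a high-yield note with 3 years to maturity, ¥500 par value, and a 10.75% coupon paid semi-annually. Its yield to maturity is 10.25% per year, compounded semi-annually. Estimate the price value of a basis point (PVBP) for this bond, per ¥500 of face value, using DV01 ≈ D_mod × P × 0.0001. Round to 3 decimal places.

¥0.127

Periodic yield y = 0.05125.
  t   CF        PV=CF/(1+0.05125)^t    t·PV
  1       26.875        25.5648        25.5648
  2       26.875        24.3185        48.6370
  3       26.875        23.1329        69.3988
  4       26.875        22.0052        88.0206
  5       26.875        20.9324       104.6619
  6      526.875       390.3656     2,342.1936
  Σ                    506.3193     2,678.4766
P = 506.3193; D_Mac = 5.29009 half-year periods = 2.64505 yrs; D_mod = 2.51610 yrs.
DV01 ≈ 2.51610 × 506.3193 × 0.0001 = 0.127395.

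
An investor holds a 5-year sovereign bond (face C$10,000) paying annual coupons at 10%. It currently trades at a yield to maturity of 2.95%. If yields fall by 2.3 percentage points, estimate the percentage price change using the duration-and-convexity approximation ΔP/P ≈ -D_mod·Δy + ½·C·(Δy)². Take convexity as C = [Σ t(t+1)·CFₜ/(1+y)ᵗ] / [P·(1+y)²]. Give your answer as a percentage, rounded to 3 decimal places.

With y = 0.0295:
  t   CF        PV=CF/(1+0.0295)^t    t·PV        t(t+1)·PV
  1     1,000.00       971.3453       971.3453       1,942.6906
  2     1,000.00       943.5117     1,887.0234       5,661.0703
  3     1,000.00       916.4757     2,749.4271      10,997.7082
  4     1,000.00       890.2144     3,560.8574      17,804.2872
  5    11,000.00     9,511.7610    47,558.8051     285,352.8307
  Σ                 13,233.3081    56,727.4584     321,758.5871
P = 13,233.3081; D_Mac = 4.28672 yrs; D_mod = 4.16388 yrs; C = 22.94082.
Duration effect: -4.16388 × (-0.023) = +0.095769
Convexity effect: 0.5 × 22.94082 × (-0.023)² = +0.0060678
ΔP/P ≈ +0.095769 + 0.0060678 = +0.101837 = +10.1837%.

+10.184%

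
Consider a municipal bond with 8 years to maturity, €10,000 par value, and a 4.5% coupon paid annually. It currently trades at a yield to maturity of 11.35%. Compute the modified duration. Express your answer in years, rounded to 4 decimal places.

5.9060 years

Periodic yield y = 0.1135. First find Macaulay duration:
  t   CF        PV=CF/(1+0.1135)^t    t·PV
  1       450.00       404.1311       404.1311
  2       450.00       362.9377       725.8754
  3       450.00       325.9431       977.8294
  4       450.00       292.7195     1,170.8779
  5       450.00       262.8823     1,314.4117
  6       450.00       236.0865     1,416.5191
  7       450.00       212.0220     1,484.1541
  8    10,450.00     4,421.7534    35,374.0273
  Σ                  6,518.4757    42,867.8261
P = 6,518.4757; Macaulay duration = 42,867.8261 / 6,518.4757 = 6.57636 years.
Modified duration = D_Mac / (1 + y) = 6.57636 / 1.1135 = 5.90602 years.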